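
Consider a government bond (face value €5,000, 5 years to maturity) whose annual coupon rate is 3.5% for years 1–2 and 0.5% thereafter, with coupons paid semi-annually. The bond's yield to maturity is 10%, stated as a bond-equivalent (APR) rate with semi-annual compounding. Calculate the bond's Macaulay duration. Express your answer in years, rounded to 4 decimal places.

4.6381 years

Periodic yield y = 0.05. Discount each cash flow and weight by its period:
  t   CF        PV=CF/(1+0.05)^t    t·PV
  1        87.50        83.3333        83.3333
  2        87.50        79.3651       158.7302
  3        87.50        75.5858       226.7574
  4        87.50        71.9865       287.9459
  5        12.50         9.7941        48.9704
  6        12.50         9.3277        55.9662
  7        12.50         8.8835        62.1846
  8        12.50         8.4605        67.6839
  9        12.50         8.0576        72.5185
  10    5,012.50     3,077.2402    30,772.4018
  Σ                  3,432.0342    31,836.4922
Price P = Σ PV = 3,432.0342.
Macaulay duration = Σ(t·PV) / P = 31,836.4922 / 3,432.0342 = 9.27627 half-year periods.
In years: 9.27627 / 2 = 4.63814 years.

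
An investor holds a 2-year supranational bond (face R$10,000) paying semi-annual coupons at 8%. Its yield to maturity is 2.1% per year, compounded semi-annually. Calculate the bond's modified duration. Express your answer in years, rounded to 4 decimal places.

1.8745 years

Periodic yield y = 0.0105. First find Macaulay duration:
  t   CF        PV=CF/(1+0.0105)^t    t·PV
  1       400.00       395.8436       395.8436
  2       400.00       391.7305       783.4609
  3       400.00       387.6600     1,162.9801
  4    10,400.00     9,974.4296    39,897.7183
  Σ                 11,149.6637    42,240.0030
P = 11,149.6637; Macaulay duration = 42,240.0030 / 11,149.6637 = 3.78846 half-year periods = 1.89423 years.
Modified duration = D_Mac / (1 + y) = 1.89423 / 1.0105 = 1.87454 years.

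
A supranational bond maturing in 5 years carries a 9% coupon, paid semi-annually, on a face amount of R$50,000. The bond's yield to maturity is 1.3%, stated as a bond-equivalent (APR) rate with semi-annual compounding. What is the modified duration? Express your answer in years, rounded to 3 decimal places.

4.251 years

Periodic yield y = 0.0065. First find Macaulay duration:
  t   CF        PV=CF/(1+0.0065)^t    t·PV
  1     2,250.00     2,235.4694     2,235.4694
  2     2,250.00     2,221.0327     4,442.0655
  3     2,250.00     2,206.6893     6,620.0678
  4     2,250.00     2,192.4384     8,769.7536
  5     2,250.00     2,178.2796    10,891.3979
  6     2,250.00     2,164.2122    12,985.2733
  7     2,250.00     2,150.2357    15,051.6497
  8     2,250.00     2,136.3494    17,090.7953
  9     2,250.00     2,122.5528    19,102.9753
  10   52,250.00    48,972.0746   489,720.7462
  Σ                 68,579.3342   586,910.1940
P = 68,579.3342; Macaulay duration = 586,910.1940 / 68,579.3342 = 8.55812 half-year periods = 4.27906 years.
Modified duration = D_Mac / (1 + y) = 4.27906 / 1.0065 = 4.25143 years.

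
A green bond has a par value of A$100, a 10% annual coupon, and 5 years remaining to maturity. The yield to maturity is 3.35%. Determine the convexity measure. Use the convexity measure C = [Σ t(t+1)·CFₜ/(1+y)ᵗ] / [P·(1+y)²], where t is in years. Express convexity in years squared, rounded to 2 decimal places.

22.72

With y = 0.0335:
  t   CF        PV=CF/(1+0.0335)^t    t·PV        t(t+1)·PV
  1        10.00         9.6759         9.6759          19.3517
  2        10.00         9.3622        18.7244          56.1733
  3        10.00         9.0588        27.1763         108.7051
  4        10.00         8.7651        35.0605         175.3025
  5       110.00        93.2911       466.4556       2,798.7334
  Σ                    130.1531       557.0926       3,158.2660
P = 130.1531.
Convexity = Σ t(t+1)·PV / [P·(1+y)²] = 3,158.2660 / (130.1531 × 1.068122) = 22.71817.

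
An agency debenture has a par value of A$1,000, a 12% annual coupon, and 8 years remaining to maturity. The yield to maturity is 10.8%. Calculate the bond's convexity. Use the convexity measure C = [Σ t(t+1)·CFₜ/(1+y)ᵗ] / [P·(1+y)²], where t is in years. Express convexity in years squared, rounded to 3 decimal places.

36.128

With y = 0.108:
  t   CF        PV=CF/(1+0.108)^t    t·PV        t(t+1)·PV
  1       120.00       108.3032       108.3032         216.6065
  2       120.00        97.7466       195.4932         586.4797
  3       120.00        88.2190       264.6569       1,058.6276
  4       120.00        79.6200       318.4800       1,592.4001
  5       120.00        71.8592       359.2961       2,155.7763
  6       120.00        64.8549       389.1293       2,723.9051
  7       120.00        58.5333       409.7330       3,277.8641
  8     1,120.00       493.0602     3,944.4815      35,500.3337
  Σ                  1,062.1964     5,989.5733      47,111.9932
P = 1,062.1964.
Convexity = Σ t(t+1)·PV / [P·(1+y)²] = 47,111.9932 / (1,062.1964 × 1.227664) = 36.12827.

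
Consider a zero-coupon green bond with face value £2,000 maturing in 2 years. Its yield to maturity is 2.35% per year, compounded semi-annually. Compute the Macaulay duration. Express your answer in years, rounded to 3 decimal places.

A zero-coupon bond has a single cash flow at maturity, so its Macaulay duration equals its maturity: 2 years.
(Equivalently: 4 semi-annual periods ÷ 2 = 2 years.)

2.000 years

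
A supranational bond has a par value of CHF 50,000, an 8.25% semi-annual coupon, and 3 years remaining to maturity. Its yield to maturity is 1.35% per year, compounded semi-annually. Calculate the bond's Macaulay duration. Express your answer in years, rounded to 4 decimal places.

Periodic yield y = 0.00675. Discount each cash flow and weight by its period:
  t   CF        PV=CF/(1+0.00675)^t    t·PV
  1     2,062.50     2,048.6715     2,048.6715
  2     2,062.50     2,034.9357     4,069.8713
  3     2,062.50     2,021.2919     6,063.8758
  4     2,062.50     2,007.7397     8,030.9588
  5     2,062.50     1,994.2783     9,971.3915
  6    52,062.50    50,002.8996   300,017.3975
  Σ                 60,109.8166   330,202.1664
Price P = Σ PV = 60,109.8166.
Macaulay duration = Σ(t·PV) / P = 330,202.1664 / 60,109.8166 = 5.49332 half-year periods.
In years: 5.49332 / 2 = 2.74666 years.

2.7467 years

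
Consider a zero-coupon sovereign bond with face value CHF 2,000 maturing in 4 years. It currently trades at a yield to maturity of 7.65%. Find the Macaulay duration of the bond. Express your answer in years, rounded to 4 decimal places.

A zero-coupon bond has a single cash flow at maturity, so its Macaulay duration equals its maturity: 4 years.

4.0000 years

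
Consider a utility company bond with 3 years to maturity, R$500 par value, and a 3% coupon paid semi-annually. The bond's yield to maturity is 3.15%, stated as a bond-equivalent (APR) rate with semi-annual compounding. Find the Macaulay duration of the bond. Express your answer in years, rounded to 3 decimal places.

2.891 years

Periodic yield y = 0.01575. Discount each cash flow and weight by its period:
  t   CF        PV=CF/(1+0.01575)^t    t·PV
  1         7.50         7.3837         7.3837
  2         7.50         7.2692        14.5384
  3         7.50         7.1565        21.4695
  4         7.50         7.0455        28.1821
  5         7.50         6.9363        34.6814
  6       507.50       462.0778     2,772.4665
  Σ                    497.8690     2,878.7217
Price P = Σ PV = 497.8690.
Macaulay duration = Σ(t·PV) / P = 2,878.7217 / 497.8690 = 5.78209 half-year periods.
In years: 5.78209 / 2 = 2.89104 years.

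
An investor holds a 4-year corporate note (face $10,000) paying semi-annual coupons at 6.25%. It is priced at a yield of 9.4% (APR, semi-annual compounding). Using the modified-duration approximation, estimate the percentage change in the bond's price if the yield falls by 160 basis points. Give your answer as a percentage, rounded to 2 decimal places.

Periodic yield y = 0.047. Modified duration first:
  t   CF        PV=CF/(1+0.047)^t    t·PV
  1       312.50       298.4718       298.4718
  2       312.50       285.0734       570.1468
  3       312.50       272.2764       816.8292
  4       312.50       260.0539     1,040.2154
  5       312.50       248.3800     1,241.9000
  6       312.50       237.2302     1,423.3811
  7       312.50       226.5809     1,586.0661
  8    10,312.50     7,141.5176    57,132.1404
  Σ                  8,969.5840    64,109.1508
P = 8,969.5840; D_Mac = 7.14739 half-year periods = 3.57370 yrs; D_mod = 3.57370/(1+0.047) = 3.41327 yrs.
ΔP/P ≈ -D_mod · Δy = -3.41327 × (-0.016) = +0.054612 = +5.4612%.

+5.46%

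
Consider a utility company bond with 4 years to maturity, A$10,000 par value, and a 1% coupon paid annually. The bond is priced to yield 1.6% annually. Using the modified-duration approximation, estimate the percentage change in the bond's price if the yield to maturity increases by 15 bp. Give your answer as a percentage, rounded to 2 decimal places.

Periodic yield y = 0.016. Modified duration first:
  t   CF        PV=CF/(1+0.016)^t    t·PV
  1       100.00        98.4252        98.4252
  2       100.00        96.8752       193.7504
  3       100.00        95.3496       286.0488
  4    10,100.00     9,478.6512    37,914.6048
  Σ                  9,769.3012    38,492.8292
P = 9,769.3012; D_Mac = 3.94018 yrs; D_mod = 3.94018/(1+0.016) = 3.87813 yrs.
ΔP/P ≈ -D_mod · Δy = -3.87813 × (+0.0015) = -0.005817 = -0.5817%.

-0.58%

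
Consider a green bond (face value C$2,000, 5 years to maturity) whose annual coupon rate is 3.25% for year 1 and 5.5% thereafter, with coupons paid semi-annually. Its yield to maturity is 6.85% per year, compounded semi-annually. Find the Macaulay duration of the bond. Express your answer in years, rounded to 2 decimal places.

4.50 years

Periodic yield y = 0.03425. Discount each cash flow and weight by its period:
  t   CF        PV=CF/(1+0.03425)^t    t·PV
  1        32.50        31.4237        31.4237
  2        32.50        30.3831        60.7662
  3        55.00        49.7148       149.1445
  4        55.00        48.0685       192.2740
  5        55.00        46.4767       232.3834
  6        55.00        44.9376       269.6254
  7        55.00        43.4494       304.1459
  8        55.00        42.0106       336.0845
  9        55.00        40.6193       365.5741
  10    2,055.00     1,467.4271    14,674.2708
  Σ                  1,844.5108    16,615.6926
Price P = Σ PV = 1,844.5108.
Macaulay duration = Σ(t·PV) / P = 16,615.6926 / 1,844.5108 = 9.00818 half-year periods.
In years: 9.00818 / 2 = 4.50409 years.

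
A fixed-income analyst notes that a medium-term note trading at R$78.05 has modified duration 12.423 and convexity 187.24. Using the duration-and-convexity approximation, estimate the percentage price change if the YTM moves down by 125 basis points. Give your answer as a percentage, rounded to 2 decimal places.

+16.99%

Duration effect: -D_mod·Δy = -12.423 × (-0.0125) = +0.1552875
Convexity effect: ½·C·(Δy)² = 0.5 × 187.24 × (-0.0125)² = +0.014628125
ΔP/P ≈ +0.1552875 + 0.014628125 = +0.169915625
= +16.9915625%.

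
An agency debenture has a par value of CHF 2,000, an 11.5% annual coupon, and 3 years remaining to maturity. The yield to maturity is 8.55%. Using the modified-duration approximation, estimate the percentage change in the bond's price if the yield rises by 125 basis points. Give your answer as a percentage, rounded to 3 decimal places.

Periodic yield y = 0.0855. Modified duration first:
  t   CF        PV=CF/(1+0.0855)^t    t·PV
  1       230.00       211.8839       211.8839
  2       230.00       195.1948       390.3895
  3     2,230.00     1,743.4736     5,230.4208
  Σ                  2,150.5523     5,832.6943
P = 2,150.5523; D_Mac = 2.71218 yrs; D_mod = 2.71218/(1+0.0855) = 2.49856 yrs.
ΔP/P ≈ -D_mod · Δy = -2.49856 × (+0.0125) = -0.031232 = -3.1232%.

-3.123%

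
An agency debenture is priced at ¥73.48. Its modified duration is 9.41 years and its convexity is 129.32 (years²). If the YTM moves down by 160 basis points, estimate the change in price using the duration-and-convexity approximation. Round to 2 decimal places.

Duration effect: -D_mod·Δy = -9.41 × (-0.016) = +0.150560
Convexity effect: ½·C·(Δy)² = 0.5 × 129.32 × (-0.016)² = +0.01655296
ΔP/P ≈ +0.150560 + 0.01655296 = +0.16711296
ΔP ≈ 73.48 × (+0.16711296) = +12.2794603008.

+¥12.28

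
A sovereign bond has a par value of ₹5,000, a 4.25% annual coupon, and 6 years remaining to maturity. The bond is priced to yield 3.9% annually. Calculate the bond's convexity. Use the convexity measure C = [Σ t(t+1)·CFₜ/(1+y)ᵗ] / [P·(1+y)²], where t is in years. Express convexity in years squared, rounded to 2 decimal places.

With y = 0.039:
  t   CF        PV=CF/(1+0.039)^t    t·PV        t(t+1)·PV
  1       212.50       204.5236       204.5236         409.0472
  2       212.50       196.8466       393.6931       1,181.0794
  3       212.50       189.4577       568.3731       2,273.4926
  4       212.50       182.3462       729.3848       3,646.9242
  5       212.50       175.5016       877.5082       5,265.0494
  6     5,212.50     4,143.3611    24,860.1665     174,021.1655
  Σ                  5,092.0368    27,633.6494     186,796.7583
P = 5,092.0368.
Convexity = Σ t(t+1)·PV / [P·(1+y)²] = 186,796.7583 / (5,092.0368 × 1.079521) = 33.98183.

33.98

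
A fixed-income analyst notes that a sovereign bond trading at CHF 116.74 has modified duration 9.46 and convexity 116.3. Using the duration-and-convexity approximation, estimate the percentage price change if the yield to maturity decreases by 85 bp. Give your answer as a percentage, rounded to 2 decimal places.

Duration effect: -D_mod·Δy = -9.46 × (-0.0085) = +0.080410
Convexity effect: ½·C·(Δy)² = 0.5 × 116.3 × (-0.0085)² = +0.0042013375
ΔP/P ≈ +0.080410 + 0.0042013375 = +0.0846113375
= +8.46113375%.

+8.46%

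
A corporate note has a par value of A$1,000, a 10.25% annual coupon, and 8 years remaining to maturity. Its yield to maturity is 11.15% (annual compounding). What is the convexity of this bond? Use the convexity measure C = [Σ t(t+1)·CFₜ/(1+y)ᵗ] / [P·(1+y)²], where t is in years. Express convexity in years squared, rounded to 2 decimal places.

37.19

With y = 0.1115:
  t   CF        PV=CF/(1+0.1115)^t    t·PV        t(t+1)·PV
  1       102.50        92.2177        92.2177         184.4354
  2       102.50        82.9669       165.9338         497.8015
  3       102.50        74.6441       223.9323         895.7292
  4       102.50        67.1562       268.6247       1,343.1236
  5       102.50        60.4194       302.0971       1,812.5825
  6       102.50        54.3584       326.1507       2,283.0549
  7       102.50        48.9055       342.3384       2,738.7073
  8     1,102.50       473.2633     3,786.1067      34,074.9603
  Σ                    953.9316     5,507.4015      43,830.3947
P = 953.9316.
Convexity = Σ t(t+1)·PV / [P·(1+y)²] = 43,830.3947 / (953.9316 × 1.235432) = 37.19112.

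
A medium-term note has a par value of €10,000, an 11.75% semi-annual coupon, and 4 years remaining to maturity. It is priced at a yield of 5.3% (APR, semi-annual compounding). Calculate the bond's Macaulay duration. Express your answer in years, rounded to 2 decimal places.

3.38 years

Periodic yield y = 0.0265. Discount each cash flow and weight by its period:
  t   CF        PV=CF/(1+0.0265)^t    t·PV
  1       587.50       572.3332       572.3332
  2       587.50       557.5579     1,115.1158
  3       587.50       543.1640     1,629.4921
  4       587.50       529.1418     2,116.5671
  5       587.50       515.4815     2,577.4076
  6       587.50       502.1739     3,013.0435
  7       587.50       489.2099     3,424.4690
  8    10,587.50     8,588.5885    68,708.7078
  Σ                 12,297.6506    83,157.1360
Price P = Σ PV = 12,297.6506.
Macaulay duration = Σ(t·PV) / P = 83,157.1360 / 12,297.6506 = 6.76203 half-year periods.
In years: 6.76203 / 2 = 3.38102 years.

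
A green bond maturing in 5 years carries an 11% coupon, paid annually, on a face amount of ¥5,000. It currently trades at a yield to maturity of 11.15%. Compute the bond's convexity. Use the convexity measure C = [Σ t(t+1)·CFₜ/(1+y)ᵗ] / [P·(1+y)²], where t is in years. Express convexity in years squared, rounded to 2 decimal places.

With y = 0.1115:
  t   CF        PV=CF/(1+0.1115)^t    t·PV        t(t+1)·PV
  1       550.00       494.8268       494.8268         989.6536
  2       550.00       445.1883       890.3766       2,671.1299
  3       550.00       400.5293     1,201.5879       4,806.3516
  4       550.00       360.3502     1,441.4010       7,207.0049
  5     5,550.00     3,271.4904    16,357.4519      98,144.7115
  Σ                  4,972.3850    20,385.6442     113,818.8514
P = 4,972.3850.
Convexity = Σ t(t+1)·PV / [P·(1+y)²] = 113,818.8514 / (4,972.3850 × 1.235432) = 18.52808.

18.53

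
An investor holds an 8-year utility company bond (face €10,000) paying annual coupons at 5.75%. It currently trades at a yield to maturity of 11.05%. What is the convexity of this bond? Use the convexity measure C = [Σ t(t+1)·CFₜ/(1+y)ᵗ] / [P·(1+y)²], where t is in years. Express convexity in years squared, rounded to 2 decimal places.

With y = 0.1105:
  t   CF        PV=CF/(1+0.1105)^t    t·PV        t(t+1)·PV
  1       575.00       517.7848       517.7848       1,035.5696
  2       575.00       466.2627       932.5255       2,797.5765
  3       575.00       419.8674     1,259.6022       5,038.4088
  4       575.00       378.0886     1,512.3544       7,561.7722
  5       575.00       340.4670     1,702.3350      10,214.0101
  6       575.00       306.5889     1,839.5336      12,876.7350
  7       575.00       276.0819     1,932.5732      15,460.5853
  8    10,575.00     4,572.2700    36,578.1604     329,203.4436
  Σ                  7,277.4114    46,274.8691     384,188.1010
P = 7,277.4114.
Convexity = Σ t(t+1)·PV / [P·(1+y)²] = 384,188.1010 / (7,277.4114 × 1.233210) = 42.80848.

42.81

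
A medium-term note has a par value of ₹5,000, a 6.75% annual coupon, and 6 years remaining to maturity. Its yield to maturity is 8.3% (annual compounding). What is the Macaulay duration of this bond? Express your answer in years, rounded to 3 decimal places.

5.091 years

Periodic yield y = 0.083. Discount each cash flow and weight by its year:
  t   CF        PV=CF/(1+0.083)^t    t·PV
  1       337.50       311.6343       311.6343
  2       337.50       287.7510       575.5020
  3       337.50       265.6981       797.0942
  4       337.50       245.3352       981.3410
  5       337.50       226.5330     1,132.6650
  6     5,337.50     3,308.0125    19,848.0753
  Σ                  4,644.9642    23,646.3119
Price P = Σ PV = 4,644.9642.
Macaulay duration = Σ(t·PV) / P = 23,646.3119 / 4,644.9642 = 5.09074 years.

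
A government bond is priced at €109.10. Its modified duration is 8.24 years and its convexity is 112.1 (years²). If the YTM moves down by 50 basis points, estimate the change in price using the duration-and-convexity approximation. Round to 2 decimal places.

+€4.65

Duration effect: -D_mod·Δy = -8.24 × (-0.005) = +0.041200
Convexity effect: ½·C·(Δy)² = 0.5 × 112.1 × (-0.005)² = +0.00140125
ΔP/P ≈ +0.041200 + 0.00140125 = +0.04260125
ΔP ≈ 109.10 × (+0.04260125) = +4.647796375.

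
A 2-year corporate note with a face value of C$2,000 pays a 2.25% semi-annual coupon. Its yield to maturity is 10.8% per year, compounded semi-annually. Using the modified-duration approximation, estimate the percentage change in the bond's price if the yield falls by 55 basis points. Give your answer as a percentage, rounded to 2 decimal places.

Periodic yield y = 0.054. Modified duration first:
  t   CF        PV=CF/(1+0.054)^t    t·PV
  1        22.50        21.3472        21.3472
  2        22.50        20.2536        40.5071
  3        22.50        19.2159        57.6477
  4     2,022.50     1,638.8005     6,555.2020
  Σ                  1,699.6172     6,674.7040
P = 1,699.6172; D_Mac = 3.92718 half-year periods = 1.96359 yrs; D_mod = 1.96359/(1+0.054) = 1.86299 yrs.
ΔP/P ≈ -D_mod · Δy = -1.86299 × (-0.0055) = +0.010246 = +1.0246%.

+1.02%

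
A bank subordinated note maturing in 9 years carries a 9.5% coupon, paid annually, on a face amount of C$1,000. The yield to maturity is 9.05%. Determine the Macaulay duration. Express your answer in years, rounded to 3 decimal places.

Periodic yield y = 0.0905. Discount each cash flow and weight by its year:
  t   CF        PV=CF/(1+0.0905)^t    t·PV
  1        95.00        87.1160        87.1160
  2        95.00        79.8863       159.7726
  3        95.00        73.2566       219.7697
  4        95.00        67.1770       268.7082
  5        95.00        61.6021       308.0103
  6        95.00        56.4897       338.9384
  7        95.00        51.8017       362.6118
  8        95.00        47.5027       380.0216
  9     1,095.00       502.0918     4,518.8258
  Σ                  1,026.9239     6,643.7744
Price P = Σ PV = 1,026.9239.
Macaulay duration = Σ(t·PV) / P = 6,643.7744 / 1,026.9239 = 6.46959 years.

6.470 years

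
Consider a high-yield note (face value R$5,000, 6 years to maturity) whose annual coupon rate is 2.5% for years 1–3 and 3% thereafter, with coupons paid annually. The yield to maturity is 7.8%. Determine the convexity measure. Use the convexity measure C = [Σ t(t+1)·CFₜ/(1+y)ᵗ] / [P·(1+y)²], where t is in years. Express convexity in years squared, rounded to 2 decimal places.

With y = 0.078:
  t   CF        PV=CF/(1+0.078)^t    t·PV        t(t+1)·PV
  1       125.00       115.9555       115.9555         231.9109
  2       125.00       107.5654       215.1307         645.3922
  3       125.00        99.7824       299.3471       1,197.3882
  4       150.00       111.0750       444.2999       2,221.4995
  5       150.00       103.0380       515.1900       3,091.1402
  6     5,150.00     3,281.6682    19,690.0090     137,830.0629
  Σ                  3,819.0843    21,279.9322     145,217.3940
P = 3,819.0843.
Convexity = Σ t(t+1)·PV / [P·(1+y)²] = 145,217.3940 / (3,819.0843 × 1.162084) = 32.72065.

32.72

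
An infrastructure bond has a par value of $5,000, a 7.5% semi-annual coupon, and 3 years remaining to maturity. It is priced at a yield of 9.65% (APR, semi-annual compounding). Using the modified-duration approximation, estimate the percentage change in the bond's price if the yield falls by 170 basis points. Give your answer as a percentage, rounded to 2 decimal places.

Periodic yield y = 0.04825. Modified duration first:
  t   CF        PV=CF/(1+0.04825)^t    t·PV
  1       187.50       178.8695       178.8695
  2       187.50       170.6363       341.2727
  3       187.50       162.7821       488.3463
  4       187.50       155.2894       621.1576
  5       187.50       148.1416       740.7078
  6     5,187.50     3,909.9291    23,459.5747
  Σ                  4,725.6481    25,829.9286
P = 4,725.6481; D_Mac = 5.46590 half-year periods = 2.73295 yrs; D_mod = 2.73295/(1+0.04825) = 2.60716 yrs.
ΔP/P ≈ -D_mod · Δy = -2.60716 × (-0.017) = +0.044322 = +4.4322%.

+4.43%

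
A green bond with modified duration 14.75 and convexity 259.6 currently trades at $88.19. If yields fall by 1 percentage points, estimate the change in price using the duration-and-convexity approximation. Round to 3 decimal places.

+$14.153

Duration effect: -D_mod·Δy = -14.75 × (-0.01) = +0.147500
Convexity effect: ½·C·(Δy)² = 0.5 × 259.6 × (-0.01)² = +0.0129800
ΔP/P ≈ +0.147500 + 0.0129800 = +0.160480
ΔP ≈ 88.19 × (+0.160480) = +14.1527312.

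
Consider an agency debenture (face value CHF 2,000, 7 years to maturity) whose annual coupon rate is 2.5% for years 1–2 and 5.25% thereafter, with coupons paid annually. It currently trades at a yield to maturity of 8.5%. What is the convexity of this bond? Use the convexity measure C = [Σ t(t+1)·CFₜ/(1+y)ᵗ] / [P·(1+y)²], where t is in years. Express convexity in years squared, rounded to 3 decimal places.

40.171

With y = 0.085:
  t   CF        PV=CF/(1+0.085)^t    t·PV        t(t+1)·PV
  1        50.00        46.0829        46.0829          92.1659
  2        50.00        42.4728        84.9455         254.8366
  3       105.00        82.2054       246.6161         986.4642
  4       105.00        75.7653       303.0612       1,515.3060
  5       105.00        69.8298       349.1488       2,094.8931
  6       105.00        64.3592       386.1554       2,703.0878
  7     2,105.00     1,189.1700     8,324.1898      66,593.5182
  Σ                  1,569.8853     9,740.1998      74,240.2718
P = 1,569.8853.
Convexity = Σ t(t+1)·PV / [P·(1+y)²] = 74,240.2718 / (1,569.8853 × 1.177225) = 40.17095.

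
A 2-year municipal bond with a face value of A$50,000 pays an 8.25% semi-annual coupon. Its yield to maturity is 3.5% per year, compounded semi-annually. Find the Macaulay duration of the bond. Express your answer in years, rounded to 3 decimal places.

1.890 years

Periodic yield y = 0.0175. Discount each cash flow and weight by its period:
  t   CF        PV=CF/(1+0.0175)^t    t·PV
  1     2,062.50     2,027.0270     2,027.0270
  2     2,062.50     1,992.1642     3,984.3283
  3     2,062.50     1,957.9009     5,873.7027
  4    52,062.50    48,572.1522   194,288.6088
  Σ                 54,549.2443   206,173.6668
Price P = Σ PV = 54,549.2443.
Macaulay duration = Σ(t·PV) / P = 206,173.6668 / 54,549.2443 = 3.77959 half-year periods.
In years: 3.77959 / 2 = 1.88979 years.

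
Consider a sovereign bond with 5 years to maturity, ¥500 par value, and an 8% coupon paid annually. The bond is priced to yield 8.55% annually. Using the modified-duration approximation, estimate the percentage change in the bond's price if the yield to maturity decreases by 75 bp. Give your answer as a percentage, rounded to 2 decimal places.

+2.97%

Periodic yield y = 0.0855. Modified duration first:
  t   CF        PV=CF/(1+0.0855)^t    t·PV
  1        40.00        36.8494        36.8494
  2        40.00        33.9469        67.8938
  3        40.00        31.2731        93.8192
  4        40.00        28.8098       115.2393
  5       540.00       358.2982     1,791.4910
  Σ                    489.1774     2,105.2927
P = 489.1774; D_Mac = 4.30374 yrs; D_mod = 4.30374/(1+0.0855) = 3.96475 yrs.
ΔP/P ≈ -D_mod · Δy = -3.96475 × (-0.0075) = +0.029736 = +2.9736%.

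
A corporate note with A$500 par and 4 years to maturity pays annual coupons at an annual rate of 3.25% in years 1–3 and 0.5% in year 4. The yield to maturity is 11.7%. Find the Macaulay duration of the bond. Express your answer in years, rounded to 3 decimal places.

3.775 years

Periodic yield y = 0.117. Discount each cash flow and weight by its year:
  t   CF        PV=CF/(1+0.117)^t    t·PV
  1        16.25        14.5479        14.5479
  2        16.25        13.0241        26.0482
  3        16.25        11.6599        34.9796
  4       502.50       322.7925     1,291.1698
  Σ                    362.0243     1,366.7455
Price P = Σ PV = 362.0243.
Macaulay duration = Σ(t·PV) / P = 1,366.7455 / 362.0243 = 3.77529 years.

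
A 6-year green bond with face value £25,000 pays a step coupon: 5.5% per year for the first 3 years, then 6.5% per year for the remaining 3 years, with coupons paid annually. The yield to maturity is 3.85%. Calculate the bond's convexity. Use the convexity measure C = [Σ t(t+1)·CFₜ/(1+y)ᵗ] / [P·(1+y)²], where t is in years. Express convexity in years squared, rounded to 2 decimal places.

32.85

With y = 0.0385:
  t   CF        PV=CF/(1+0.0385)^t    t·PV        t(t+1)·PV
  1     1,375.00     1,324.0250     1,324.0250       2,648.0501
  2     1,375.00     1,274.9399     2,549.8797       7,649.6391
  3     1,375.00     1,227.6744     3,683.0232      14,732.0927
  4     1,625.00     1,397.0996     5,588.3983      27,941.9916
  5     1,625.00     1,345.3053     6,726.5266      40,359.1597
  6    26,625.00    21,225.1423   127,350.8540     891,455.9779
  Σ                 27,794.1865   147,222.7068     984,786.9111
P = 27,794.1865.
Convexity = Σ t(t+1)·PV / [P·(1+y)²] = 984,786.9111 / (27,794.1865 × 1.078482) = 32.85302.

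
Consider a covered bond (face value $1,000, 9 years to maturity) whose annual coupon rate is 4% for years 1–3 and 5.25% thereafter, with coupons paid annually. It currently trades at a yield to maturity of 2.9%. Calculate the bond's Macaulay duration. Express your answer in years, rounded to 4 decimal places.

Periodic yield y = 0.029. Discount each cash flow and weight by its year:
  t   CF        PV=CF/(1+0.029)^t    t·PV
  1        40.00        38.8727        38.8727
  2        40.00        37.7772        75.5543
  3        40.00        36.7125       110.1375
  4        52.50        46.8272       187.3086
  5        52.50        45.5074       227.5372
  6        52.50        44.2249       265.3495
  7        52.50        42.9785       300.8498
  8        52.50        41.7673       334.1383
  9     1,052.50       813.7364     7,323.6274
  Σ                  1,148.4041     8,863.3754
Price P = Σ PV = 1,148.4041.
Macaulay duration = Σ(t·PV) / P = 8,863.3754 / 1,148.4041 = 7.71799 years.

7.7180 years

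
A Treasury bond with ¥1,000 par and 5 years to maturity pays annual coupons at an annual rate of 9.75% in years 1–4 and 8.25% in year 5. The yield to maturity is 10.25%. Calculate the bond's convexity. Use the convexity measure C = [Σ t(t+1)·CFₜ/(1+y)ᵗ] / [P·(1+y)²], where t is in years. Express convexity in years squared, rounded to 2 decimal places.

19.29

With y = 0.1025:
  t   CF        PV=CF/(1+0.1025)^t    t·PV        t(t+1)·PV
  1        97.50        88.4354        88.4354         176.8707
  2        97.50        80.2135       160.4270         481.2809
  3        97.50        72.7560       218.2680         873.0720
  4        97.50        65.9918       263.9674       1,319.8368
  5     1,082.50       664.5611     3,322.8055      19,936.8329
  Σ                    971.9578     4,053.9032      22,787.8934
P = 971.9578.
Convexity = Σ t(t+1)·PV / [P·(1+y)²] = 22,787.8934 / (971.9578 × 1.215506) = 19.28855.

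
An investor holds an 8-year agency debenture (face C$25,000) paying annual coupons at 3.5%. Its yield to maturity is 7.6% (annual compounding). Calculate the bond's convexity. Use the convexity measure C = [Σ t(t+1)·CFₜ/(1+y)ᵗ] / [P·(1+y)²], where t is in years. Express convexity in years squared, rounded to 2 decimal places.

With y = 0.076:
  t   CF        PV=CF/(1+0.076)^t    t·PV        t(t+1)·PV
  1       875.00       813.1970       813.1970       1,626.3941
  2       875.00       755.7593     1,511.5186       4,534.5559
  3       875.00       702.3785     2,107.1356       8,428.5426
  4       875.00       652.7682     2,611.0727      13,055.3633
  5       875.00       606.6619     3,033.3093      18,199.8560
  6       875.00       563.8121     3,382.8729      23,680.1100
  7       875.00       523.9890     3,667.9229      29,343.3829
  8    25,875.00    14,400.6531   115,205.2246   1,036,847.0211
  Σ                 19,019.2191   132,332.2536   1,135,715.2258
P = 19,019.2191.
Convexity = Σ t(t+1)·PV / [P·(1+y)²] = 1,135,715.2258 / (19,019.2191 × 1.157776) = 51.57654.

51.58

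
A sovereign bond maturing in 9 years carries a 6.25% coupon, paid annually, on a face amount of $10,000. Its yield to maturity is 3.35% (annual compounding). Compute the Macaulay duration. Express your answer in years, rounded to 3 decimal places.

7.347 years

Periodic yield y = 0.0335. Discount each cash flow and weight by its year:
  t   CF        PV=CF/(1+0.0335)^t    t·PV
  1       625.00       604.7412       604.7412
  2       625.00       585.1390     1,170.2780
  3       625.00       566.1722     1,698.5167
  4       625.00       547.8203     2,191.2811
  5       625.00       530.0631     2,650.3157
  6       625.00       512.8816     3,077.2897
  7       625.00       496.2570     3,473.7990
  8       625.00       480.1713     3,841.3701
  9    10,625.00     7,898.3179    71,084.8612
  Σ                 12,221.5636    89,792.4528
Price P = Σ PV = 12,221.5636.
Macaulay duration = Σ(t·PV) / P = 89,792.4528 / 12,221.5636 = 7.34705 years.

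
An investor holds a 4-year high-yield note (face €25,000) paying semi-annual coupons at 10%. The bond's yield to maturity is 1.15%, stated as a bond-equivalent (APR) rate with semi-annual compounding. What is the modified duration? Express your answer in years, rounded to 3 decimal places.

3.468 years

Periodic yield y = 0.00575. First find Macaulay duration:
  t   CF        PV=CF/(1+0.00575)^t    t·PV
  1     1,250.00     1,242.8536     1,242.8536
  2     1,250.00     1,235.7480     2,471.4961
  3     1,250.00     1,228.6831     3,686.0493
  4     1,250.00     1,221.6586     4,886.6343
  5     1,250.00     1,214.6742     6,073.3710
  6     1,250.00     1,207.7298     7,246.3785
  7     1,250.00     1,200.8250     8,405.7751
  8    26,250.00    25,073.1546   200,585.2365
  Σ                 33,625.3268   234,597.7944
P = 33,625.3268; Macaulay duration = 234,597.7944 / 33,625.3268 = 6.97682 half-year periods = 3.48841 years.
Modified duration = D_Mac / (1 + y) = 3.48841 / 1.00575 = 3.46847 years.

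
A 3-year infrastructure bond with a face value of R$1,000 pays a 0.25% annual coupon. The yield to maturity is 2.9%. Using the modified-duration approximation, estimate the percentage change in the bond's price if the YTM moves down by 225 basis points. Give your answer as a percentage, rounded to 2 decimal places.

Periodic yield y = 0.029. Modified duration first:
  t   CF        PV=CF/(1+0.029)^t    t·PV
  1         2.50         2.4295         2.4295
  2         2.50         2.3611         4.7221
  3     1,002.50       920.1068     2,760.3205
  Σ                    924.8975     2,767.4722
P = 924.8975; D_Mac = 2.99219 yrs; D_mod = 2.99219/(1+0.029) = 2.90787 yrs.
ΔP/P ≈ -D_mod · Δy = -2.90787 × (-0.0225) = +0.065427 = +6.5427%.

+6.54%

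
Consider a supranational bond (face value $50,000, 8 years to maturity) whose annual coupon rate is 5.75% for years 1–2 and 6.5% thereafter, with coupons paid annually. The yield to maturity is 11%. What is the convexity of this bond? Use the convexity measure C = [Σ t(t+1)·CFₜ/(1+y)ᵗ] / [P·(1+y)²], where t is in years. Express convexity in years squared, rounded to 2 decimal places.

42.38

With y = 0.11:
  t   CF        PV=CF/(1+0.11)^t    t·PV        t(t+1)·PV
  1     2,875.00     2,590.0901     2,590.0901       5,180.1802
  2     2,875.00     2,333.4145     4,666.8290      14,000.4870
  3     3,250.00     2,376.3720     7,129.1160      28,516.4639
  4     3,250.00     2,140.8757     8,563.5027      42,817.5133
  5     3,250.00     1,928.7168     9,643.5841      57,861.5045
  6     3,250.00     1,737.5827    10,425.4963      72,978.4741
  7     3,250.00     1,565.3898    10,957.7288      87,661.8308
  8    53,250.00    23,106.5859   184,852.6874   1,663,674.1868
  Σ                 37,779.0275   238,829.0344   1,972,690.6405
P = 37,779.0275.
Convexity = Σ t(t+1)·PV / [P·(1+y)²] = 1,972,690.6405 / (37,779.0275 × 1.232100) = 42.38013.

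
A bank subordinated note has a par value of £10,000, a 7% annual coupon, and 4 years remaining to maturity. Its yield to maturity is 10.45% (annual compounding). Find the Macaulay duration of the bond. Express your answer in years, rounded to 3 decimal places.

3.600 years

Periodic yield y = 0.1045. Discount each cash flow and weight by its year:
  t   CF        PV=CF/(1+0.1045)^t    t·PV
  1       700.00       633.7709       633.7709
  2       700.00       573.8080     1,147.6160
  3       700.00       519.5183     1,558.5550
  4    10,700.00     7,189.8677    28,759.4707
  Σ                  8,916.9649    32,099.4126
Price P = Σ PV = 8,916.9649.
Macaulay duration = Σ(t·PV) / P = 32,099.4126 / 8,916.9649 = 3.59981 years.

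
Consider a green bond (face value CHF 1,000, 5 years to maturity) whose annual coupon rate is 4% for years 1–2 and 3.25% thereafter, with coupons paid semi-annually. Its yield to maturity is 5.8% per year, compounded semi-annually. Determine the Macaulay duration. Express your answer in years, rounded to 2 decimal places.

Periodic yield y = 0.029. Discount each cash flow and weight by its period:
  t   CF        PV=CF/(1+0.029)^t    t·PV
  1        20.00        19.4363        19.4363
  2        20.00        18.8886        37.7772
  3        20.00        18.3562        55.0687
  4        20.00        17.8389        71.3557
  5        16.25        14.0856        70.4282
  6        16.25        13.6887        82.1320
  7        16.25        13.3029        93.1202
  8        16.25        12.9280       103.4238
  9        16.25        12.5636       113.0726
  10    1,016.25       763.5664     7,635.6640
  Σ                    904.6553     8,281.4787
Price P = Σ PV = 904.6553.
Macaulay duration = Σ(t·PV) / P = 8,281.4787 / 904.6553 = 9.15429 half-year periods.
In years: 9.15429 / 2 = 4.57715 years.

4.58 years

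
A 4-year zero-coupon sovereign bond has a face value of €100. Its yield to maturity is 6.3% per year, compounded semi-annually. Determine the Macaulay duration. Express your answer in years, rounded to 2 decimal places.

A zero-coupon bond has a single cash flow at maturity, so its Macaulay duration equals its maturity: 4 years.
(Equivalently: 8 semi-annual periods ÷ 2 = 4 years.)

4.00 years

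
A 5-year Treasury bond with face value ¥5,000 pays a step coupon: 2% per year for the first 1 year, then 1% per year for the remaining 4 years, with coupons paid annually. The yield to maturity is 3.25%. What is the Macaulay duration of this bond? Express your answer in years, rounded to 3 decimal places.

Periodic yield y = 0.0325. Discount each cash flow and weight by its year:
  t   CF        PV=CF/(1+0.0325)^t    t·PV
  1       100.00        96.8523        96.8523
  2        50.00        46.9018        93.8037
  3        50.00        45.4255       136.2765
  4        50.00        43.9957       175.9826
  5     5,050.00     4,303.6909    21,518.4547
  Σ                  4,536.8663    22,021.3699
Price P = Σ PV = 4,536.8663.
Macaulay duration = Σ(t·PV) / P = 22,021.3699 / 4,536.8663 = 4.85387 years.

4.854 years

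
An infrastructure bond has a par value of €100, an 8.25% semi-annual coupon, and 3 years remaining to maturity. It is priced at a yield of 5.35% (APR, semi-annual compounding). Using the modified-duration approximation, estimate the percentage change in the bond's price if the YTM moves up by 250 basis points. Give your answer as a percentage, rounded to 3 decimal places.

-6.648%

Periodic yield y = 0.02675. Modified duration first:
  t   CF        PV=CF/(1+0.02675)^t    t·PV
  1        4.125         4.0175         4.0175
  2        4.125         3.9129         7.8257
  3        4.125         3.8109        11.4328
  4        4.125         3.7116        14.8465
  5        4.125         3.6149        18.0747
  6      104.125        88.8724       533.2342
  Σ                    107.9402       589.4314
P = 107.9402; D_Mac = 5.46072 half-year periods = 2.73036 yrs; D_mod = 2.73036/(1+0.02675) = 2.65923 yrs.
ΔP/P ≈ -D_mod · Δy = -2.65923 × (+0.025) = -0.066481 = -6.6481%.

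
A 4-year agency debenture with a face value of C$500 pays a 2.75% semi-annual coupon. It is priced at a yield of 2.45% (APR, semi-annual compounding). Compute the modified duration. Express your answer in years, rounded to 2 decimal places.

3.77 years

Periodic yield y = 0.01225. First find Macaulay duration:
  t   CF        PV=CF/(1+0.01225)^t    t·PV
  1        6.875         6.7918         6.7918
  2        6.875         6.7096        13.4192
  3        6.875         6.6284        19.8852
  4        6.875         6.5482        26.1928
  5        6.875         6.4689        32.3447
  6        6.875         6.3907        38.3440
  7        6.875         6.3133        44.1933
  8      506.875       459.8314     3,678.6509
  Σ                    505.6823     3,859.8219
P = 505.6823; Macaulay duration = 3,859.8219 / 505.6823 = 7.63290 half-year periods = 3.81645 years.
Modified duration = D_Mac / (1 + y) = 3.81645 / 1.01225 = 3.77026 years.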